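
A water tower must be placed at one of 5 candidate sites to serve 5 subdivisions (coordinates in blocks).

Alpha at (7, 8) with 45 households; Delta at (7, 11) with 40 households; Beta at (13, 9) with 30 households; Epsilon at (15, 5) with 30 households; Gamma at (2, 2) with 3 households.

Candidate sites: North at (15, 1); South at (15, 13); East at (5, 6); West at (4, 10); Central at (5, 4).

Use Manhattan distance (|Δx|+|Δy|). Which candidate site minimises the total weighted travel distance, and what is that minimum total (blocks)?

Total weighted distance at each candidate:
  North (15, 1): total = 1857
  South (15, 13): total = 1477
  East (5, 6): total = 1141
  West (4, 10): total = 1195
  Central (5, 4): total = 1365
Minimum is at East with total 1141 blocks.

East, total 1141 blocks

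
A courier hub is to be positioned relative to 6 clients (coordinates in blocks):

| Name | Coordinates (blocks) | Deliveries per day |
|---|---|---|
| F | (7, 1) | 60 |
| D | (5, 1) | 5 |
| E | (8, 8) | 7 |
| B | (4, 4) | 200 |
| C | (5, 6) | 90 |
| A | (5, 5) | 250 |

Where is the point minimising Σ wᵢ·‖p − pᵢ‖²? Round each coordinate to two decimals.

(4.90, 4.43)

The minimiser of Σwᵢ‖p−pᵢ‖² is the weighted centroid p* = (Σwᵢpᵢ)/(Σwᵢ).
Σwᵢ = 612.
Σwᵢxᵢ = 60·7 + 5·5 + 7·8 + 200·4 + 90·5 + 250·5 = 3001.
Σwᵢyᵢ = 60·1 + 5·1 + 7·8 + 200·4 + 90·6 + 250·5 = 2711.
x* = 3001/612 = 4.90, y* = 2711/612 = 4.43.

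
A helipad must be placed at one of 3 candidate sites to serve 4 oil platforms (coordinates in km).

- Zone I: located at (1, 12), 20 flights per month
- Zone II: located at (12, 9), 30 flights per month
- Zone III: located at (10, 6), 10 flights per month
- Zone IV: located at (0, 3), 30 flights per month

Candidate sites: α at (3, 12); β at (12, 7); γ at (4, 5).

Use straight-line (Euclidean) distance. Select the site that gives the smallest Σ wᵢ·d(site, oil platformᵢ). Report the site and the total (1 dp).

γ, total 615.6 km

Total weighted distance at each candidate:
  α (3, 12): total = 701.4
  β (12, 7): total = 703.5
  γ (4, 5): total = 615.6
Minimum is at γ with total 615.6 km.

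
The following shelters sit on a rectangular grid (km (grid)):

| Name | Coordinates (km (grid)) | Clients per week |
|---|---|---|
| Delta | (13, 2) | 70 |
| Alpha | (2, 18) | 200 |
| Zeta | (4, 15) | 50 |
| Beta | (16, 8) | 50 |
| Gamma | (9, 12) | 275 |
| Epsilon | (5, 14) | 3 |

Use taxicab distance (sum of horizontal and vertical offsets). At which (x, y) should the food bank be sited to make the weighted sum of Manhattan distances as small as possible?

(9, 12)

Manhattan distance separates: Σwᵢ(|x−xᵢ|+|y−yᵢ|) = Σwᵢ|x−xᵢ| + Σwᵢ|y−yᵢ|, so x and y are optimised independently as 1-D weighted medians.
Total weight W = 648; half = 324.
x-coordinate, sorted with cumulative weight:
  x=2 (Alpha, w=200) cum 200
  x=4 (Zeta, w=50) cum 250
  x=5 (Epsilon, w=3) cum 253
  x=9 (Gamma, w=275) cum 528  ← median
  x=13 (Delta, w=70) cum 598
  x=16 (Beta, w=50) cum 648
⇒ x* = 9
y-coordinate, sorted with cumulative weight:
  y=2 (Delta, w=70) cum 70
  y=8 (Beta, w=50) cum 120
  y=12 (Gamma, w=275) cum 395  ← median
  y=14 (Epsilon, w=3) cum 398
  y=15 (Zeta, w=50) cum 448
  y=18 (Alpha, w=200) cum 648
⇒ y* = 12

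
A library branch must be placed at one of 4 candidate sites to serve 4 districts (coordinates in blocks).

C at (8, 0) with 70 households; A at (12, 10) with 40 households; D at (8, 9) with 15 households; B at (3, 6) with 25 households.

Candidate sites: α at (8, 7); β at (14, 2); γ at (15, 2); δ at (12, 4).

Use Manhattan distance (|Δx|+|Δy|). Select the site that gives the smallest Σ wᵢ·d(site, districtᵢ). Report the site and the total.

Total weighted distance at each candidate:
  α (8, 7): total = 950
  β (14, 2): total = 1530
  γ (15, 2): total = 1680
  δ (12, 4): total = 1210
Minimum is at α with total 950 blocks.

α, total 950 blocks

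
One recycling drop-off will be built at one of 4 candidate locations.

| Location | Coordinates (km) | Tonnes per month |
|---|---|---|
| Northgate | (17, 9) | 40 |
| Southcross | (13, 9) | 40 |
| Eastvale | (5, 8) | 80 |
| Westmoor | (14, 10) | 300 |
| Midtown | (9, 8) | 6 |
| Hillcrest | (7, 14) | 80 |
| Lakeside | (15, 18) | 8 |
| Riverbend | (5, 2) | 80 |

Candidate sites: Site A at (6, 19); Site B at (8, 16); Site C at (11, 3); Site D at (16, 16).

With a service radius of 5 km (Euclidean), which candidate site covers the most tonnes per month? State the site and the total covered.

Coverage radius r = 5 km; a point is covered iff (Δx)²+(Δy)² ≤ 5² = 25.
  Site A (6, 19): covers {none} → 0
  Site B (8, 16): covers {Hillcrest} → 80
  Site C (11, 3): covers {none} → 0
  Site D (16, 16): covers {Lakeside} → 8
Maximum coverage at Site B: 80 tonnes per month.

Site B, covering 80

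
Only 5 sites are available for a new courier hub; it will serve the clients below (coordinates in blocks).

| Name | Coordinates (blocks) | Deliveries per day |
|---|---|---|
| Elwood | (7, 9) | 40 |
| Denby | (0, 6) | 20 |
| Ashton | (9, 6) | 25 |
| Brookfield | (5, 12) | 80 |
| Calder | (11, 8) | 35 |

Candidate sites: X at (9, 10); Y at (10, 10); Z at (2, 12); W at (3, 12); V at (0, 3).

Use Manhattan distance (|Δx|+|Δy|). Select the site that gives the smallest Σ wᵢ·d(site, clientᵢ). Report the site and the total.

Total weighted distance at each candidate:
  X (9, 10): total = 1100
  Y (10, 10): total = 1230
  Z (2, 12): total = 1500
  W (3, 12): total = 1340
  V (0, 3): total = 2560
Minimum is at X with total 1100 blocks.

X, total 1100 blocks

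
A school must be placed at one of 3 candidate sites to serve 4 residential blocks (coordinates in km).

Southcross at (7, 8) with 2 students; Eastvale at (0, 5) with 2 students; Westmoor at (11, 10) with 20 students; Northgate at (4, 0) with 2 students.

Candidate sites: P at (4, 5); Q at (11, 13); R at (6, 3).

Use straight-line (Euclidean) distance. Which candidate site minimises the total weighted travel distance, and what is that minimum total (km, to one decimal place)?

Total weighted distance at each candidate:
  P (4, 5): total = 198.5
  Q (11, 13): total = 129.5
  R (6, 3): total = 202.1
Minimum is at Q with total 129.5 km.

Q, total 129.5 km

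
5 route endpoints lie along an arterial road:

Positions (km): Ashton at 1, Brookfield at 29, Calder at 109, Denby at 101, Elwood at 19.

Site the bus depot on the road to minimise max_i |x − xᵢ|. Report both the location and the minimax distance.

The 1-center on a line is the midpoint of the two extreme points: leftmost at 1, rightmost at 109.
Optimal location = (1 + 109)/2 = 55; maximum distance = (109 − 1)/2 = 54.

location 55, max distance 54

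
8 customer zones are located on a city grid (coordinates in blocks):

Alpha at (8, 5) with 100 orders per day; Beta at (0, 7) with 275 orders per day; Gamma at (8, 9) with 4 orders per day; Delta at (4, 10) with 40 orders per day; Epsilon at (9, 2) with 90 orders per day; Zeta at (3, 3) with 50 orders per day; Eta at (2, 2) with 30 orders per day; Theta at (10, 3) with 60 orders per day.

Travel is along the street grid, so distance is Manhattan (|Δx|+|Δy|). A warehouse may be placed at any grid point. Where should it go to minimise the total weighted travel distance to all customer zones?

(3, 5)

Manhattan distance separates: Σwᵢ(|x−xᵢ|+|y−yᵢ|) = Σwᵢ|x−xᵢ| + Σwᵢ|y−yᵢ|, so x and y are optimised independently as 1-D weighted medians.
Total weight W = 649; half = 324.5.
x-coordinate, sorted with cumulative weight:
  x=0 (Beta, w=275) cum 275
  x=2 (Eta, w=30) cum 305
  x=3 (Zeta, w=50) cum 355  ← median
  x=4 (Delta, w=40) cum 395
  x=8 (Alpha, w=100) cum 495
  x=8 (Gamma, w=4) cum 499
  x=9 (Epsilon, w=90) cum 589
  x=10 (Theta, w=60) cum 649
⇒ x* = 3
y-coordinate, sorted with cumulative weight:
  y=2 (Epsilon, w=90) cum 90
  y=2 (Eta, w=30) cum 120
  y=3 (Zeta, w=50) cum 170
  y=3 (Theta, w=60) cum 230
  y=5 (Alpha, w=100) cum 330  ← median
  y=7 (Beta, w=275) cum 605
  y=9 (Gamma, w=4) cum 609
  y=10 (Delta, w=40) cum 649
⇒ y* = 5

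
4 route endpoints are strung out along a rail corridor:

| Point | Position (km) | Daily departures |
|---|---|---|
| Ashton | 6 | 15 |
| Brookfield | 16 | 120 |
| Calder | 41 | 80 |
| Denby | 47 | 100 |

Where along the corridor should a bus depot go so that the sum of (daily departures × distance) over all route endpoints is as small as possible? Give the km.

For a sum of weighted absolute distances on a line, the optimum is the weighted median (not the mean). Total weight W = 315; half-weight = 157.5.
Sort by position and accumulate weight:
  km 6 (Ashton, w=15) → cum 15
  km 16 (Brookfield, w=120) → cum 135
  km 41 (Calder, w=80) → cum 215  ≥ 157.5 → median here
  km 47 (Denby, w=100) → cum 315
Optimal location: km 41.

x = 41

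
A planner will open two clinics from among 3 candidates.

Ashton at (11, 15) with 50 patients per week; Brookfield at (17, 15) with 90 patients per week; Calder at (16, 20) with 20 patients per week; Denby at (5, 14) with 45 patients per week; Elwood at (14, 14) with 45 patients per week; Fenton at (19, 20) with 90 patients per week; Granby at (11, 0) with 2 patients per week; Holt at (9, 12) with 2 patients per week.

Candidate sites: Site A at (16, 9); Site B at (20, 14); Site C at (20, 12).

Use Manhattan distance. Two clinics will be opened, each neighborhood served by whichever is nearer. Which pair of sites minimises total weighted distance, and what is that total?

{Site A, Site B}, total 2683

Evaluate every pair (each demand assigned to the nearer of the two):
  {Site A, Site B}: total = 2683
  {Site B, Site C}: total = 2699
  {Site A, Site C}: total = 3203
Best pair: {Site A, Site B} with total 2683.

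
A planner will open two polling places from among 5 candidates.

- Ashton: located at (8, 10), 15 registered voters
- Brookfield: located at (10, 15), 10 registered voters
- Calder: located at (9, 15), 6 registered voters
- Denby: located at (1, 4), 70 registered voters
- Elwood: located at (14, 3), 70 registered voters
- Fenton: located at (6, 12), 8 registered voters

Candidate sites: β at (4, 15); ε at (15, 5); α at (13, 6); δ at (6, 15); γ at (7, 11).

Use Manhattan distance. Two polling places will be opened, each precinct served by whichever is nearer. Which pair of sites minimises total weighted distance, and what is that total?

Evaluate every pair (each demand assigned to the nearer of the two):
  {ε, γ}: total = 1272
  {α, γ}: total = 1342
  {ε, δ}: total = 1447
  {α, δ}: total = 1447
  {β, ε}: total = 1455
  {β, α}: total = 1525
  {ε, α}: total = 1627
  {δ, γ}: total = 2064
  {β, γ}: total = 2096
  {β, δ}: total = 2567
Best pair: {ε, γ} with total 1272.

{ε, γ}, total 1272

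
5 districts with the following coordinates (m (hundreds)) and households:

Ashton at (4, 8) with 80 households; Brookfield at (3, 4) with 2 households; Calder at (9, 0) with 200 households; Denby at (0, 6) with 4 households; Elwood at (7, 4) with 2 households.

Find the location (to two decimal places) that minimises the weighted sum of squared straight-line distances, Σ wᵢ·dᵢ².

(7.43, 2.36)

The minimiser of Σwᵢ‖p−pᵢ‖² is the weighted centroid p* = (Σwᵢpᵢ)/(Σwᵢ).
Σwᵢ = 288.
Σwᵢxᵢ = 80·4 + 2·3 + 200·9 + 4·0 + 2·7 = 2140.
Σwᵢyᵢ = 80·8 + 2·4 + 200·0 + 4·6 + 2·4 = 680.
x* = 2140/288 = 7.43, y* = 680/288 = 2.36.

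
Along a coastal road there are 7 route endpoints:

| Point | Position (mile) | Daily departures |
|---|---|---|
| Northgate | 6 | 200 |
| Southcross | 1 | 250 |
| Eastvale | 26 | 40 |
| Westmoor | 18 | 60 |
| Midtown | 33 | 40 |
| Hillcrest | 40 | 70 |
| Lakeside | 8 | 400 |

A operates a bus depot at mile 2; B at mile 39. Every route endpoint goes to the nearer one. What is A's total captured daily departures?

910

The indifferent point is the midpoint (2+39)/2 = 20.5; route endpoints left of it (closer to A at 2) go to A, those right go to B.
  Southcross at 1 (w=250) → A
  Northgate at 6 (w=200) → A
  Lakeside at 8 (w=400) → A
  Westmoor at 18 (w=60) → A
  Eastvale at 26 (w=40) → B
  Midtown at 33 (w=40) → B
  Hillcrest at 40 (w=70) → B
A captures 910; B captures 150.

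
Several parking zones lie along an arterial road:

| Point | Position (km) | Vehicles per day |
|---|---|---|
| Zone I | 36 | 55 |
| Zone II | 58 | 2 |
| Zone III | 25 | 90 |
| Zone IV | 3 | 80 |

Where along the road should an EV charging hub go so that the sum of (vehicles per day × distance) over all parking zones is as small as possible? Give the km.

For a sum of weighted absolute distances on a line, the optimum is the weighted median (not the mean). Total weight W = 227; half-weight = 113.5.
Sort by position and accumulate weight:
  km 3 (Zone IV, w=80) → cum 80
  km 25 (Zone III, w=90) → cum 170  ≥ 113.5 → median here
  km 36 (Zone I, w=55) → cum 225
  km 58 (Zone II, w=2) → cum 227
Optimal location: km 25.

x = 25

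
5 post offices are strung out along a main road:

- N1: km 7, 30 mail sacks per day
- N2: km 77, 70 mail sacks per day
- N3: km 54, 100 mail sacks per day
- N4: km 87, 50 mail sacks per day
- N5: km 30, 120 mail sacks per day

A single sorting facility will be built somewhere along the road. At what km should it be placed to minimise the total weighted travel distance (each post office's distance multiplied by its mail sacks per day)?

x = 54

For a sum of weighted absolute distances on a line, the optimum is the weighted median (not the mean). Total weight W = 370; half-weight = 185.
Sort by position and accumulate weight:
  km 7 (N1, w=30) → cum 30
  km 30 (N5, w=120) → cum 150
  km 54 (N3, w=100) → cum 250  ≥ 185 → median here
  km 77 (N2, w=70) → cum 320
  km 87 (N4, w=50) → cum 370
Optimal location: km 54.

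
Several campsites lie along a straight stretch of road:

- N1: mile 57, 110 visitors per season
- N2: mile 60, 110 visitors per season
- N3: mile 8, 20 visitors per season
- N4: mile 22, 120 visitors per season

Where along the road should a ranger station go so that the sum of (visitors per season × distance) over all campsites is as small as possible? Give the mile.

x = 57

For a sum of weighted absolute distances on a line, the optimum is the weighted median (not the mean). Total weight W = 360; half-weight = 180.
Sort by position and accumulate weight:
  mile 8 (N3, w=20) → cum 20
  mile 22 (N4, w=120) → cum 140
  mile 57 (N1, w=110) → cum 250  ≥ 180 → median here
  mile 60 (N2, w=110) → cum 360
Optimal location: mile 57.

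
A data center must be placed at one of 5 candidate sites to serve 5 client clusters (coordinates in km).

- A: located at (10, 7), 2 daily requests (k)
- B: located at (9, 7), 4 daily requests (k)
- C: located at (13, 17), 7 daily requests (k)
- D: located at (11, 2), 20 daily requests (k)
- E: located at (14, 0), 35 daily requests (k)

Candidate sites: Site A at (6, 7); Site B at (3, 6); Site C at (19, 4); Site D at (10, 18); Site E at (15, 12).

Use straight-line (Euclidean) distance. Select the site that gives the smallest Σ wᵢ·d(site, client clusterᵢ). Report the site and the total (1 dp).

Site C, total 550.0 km

Total weighted distance at each candidate:
  Site A (6, 7): total = 618.9
  Site B (3, 6): total = 760.0
  Site C (19, 4): total = 550.0
  Site D (10, 18): total = 1054.3
  Site E (15, 12): total = 719.9
Minimum is at Site C with total 550.0 km.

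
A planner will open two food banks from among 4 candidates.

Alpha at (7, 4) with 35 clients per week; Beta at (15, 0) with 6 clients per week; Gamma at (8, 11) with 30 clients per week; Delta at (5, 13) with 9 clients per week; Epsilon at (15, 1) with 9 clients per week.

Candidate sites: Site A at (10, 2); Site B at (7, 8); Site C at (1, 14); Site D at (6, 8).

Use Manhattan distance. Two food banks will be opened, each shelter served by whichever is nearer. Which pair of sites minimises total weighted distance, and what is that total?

Evaluate every pair (each demand assigned to the nearer of the two):
  {Site A, Site B}: total = 419
  {Site A, Site D}: total = 475
  {Site B, Site C}: total = 536
  {Site B, Site D}: total = 545
  {Site A, Site C}: total = 616
  {Site C, Site D}: total = 616
Best pair: {Site A, Site B} with total 419.

{Site A, Site B}, total 419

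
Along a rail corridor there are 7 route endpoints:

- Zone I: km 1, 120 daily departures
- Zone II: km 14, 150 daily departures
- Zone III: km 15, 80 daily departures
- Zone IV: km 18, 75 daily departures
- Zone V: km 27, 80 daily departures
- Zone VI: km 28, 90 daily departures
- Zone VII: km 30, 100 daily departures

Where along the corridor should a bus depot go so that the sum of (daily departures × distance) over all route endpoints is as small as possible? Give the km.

For a sum of weighted absolute distances on a line, the optimum is the weighted median (not the mean). Total weight W = 695; half-weight = 347.5.
Sort by position and accumulate weight:
  km 1 (Zone I, w=120) → cum 120
  km 14 (Zone II, w=150) → cum 270
  km 15 (Zone III, w=80) → cum 350  ≥ 347.5 → median here
  km 18 (Zone IV, w=75) → cum 425
  km 27 (Zone V, w=80) → cum 505
  km 28 (Zone VI, w=90) → cum 595
  km 30 (Zone VII, w=100) → cum 695
Optimal location: km 15.

x = 15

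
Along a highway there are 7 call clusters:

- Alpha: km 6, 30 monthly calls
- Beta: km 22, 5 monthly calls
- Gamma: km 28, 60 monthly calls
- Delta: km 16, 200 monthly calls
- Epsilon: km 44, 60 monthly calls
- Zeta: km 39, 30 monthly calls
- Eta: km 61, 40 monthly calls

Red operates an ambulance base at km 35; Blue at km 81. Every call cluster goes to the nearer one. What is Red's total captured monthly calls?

385

The indifferent point is the midpoint (35+81)/2 = 58; call clusters left of it (closer to Red at 35) go to Red, those right go to Blue.
  Alpha at 6 (w=30) → Red
  Delta at 16 (w=200) → Red
  Beta at 22 (w=5) → Red
  Gamma at 28 (w=60) → Red
  Zeta at 39 (w=30) → Red
  Epsilon at 44 (w=60) → Red
  Eta at 61 (w=40) → Blue
Red captures 385; Blue captures 40.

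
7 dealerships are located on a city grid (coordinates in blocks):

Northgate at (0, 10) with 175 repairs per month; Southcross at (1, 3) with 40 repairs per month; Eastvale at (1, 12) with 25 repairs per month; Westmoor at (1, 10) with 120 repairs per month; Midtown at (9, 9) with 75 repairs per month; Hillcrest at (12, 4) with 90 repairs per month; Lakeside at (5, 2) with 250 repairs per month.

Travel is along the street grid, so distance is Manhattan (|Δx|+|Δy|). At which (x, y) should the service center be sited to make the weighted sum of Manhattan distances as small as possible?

(5, 9)

Manhattan distance separates: Σwᵢ(|x−xᵢ|+|y−yᵢ|) = Σwᵢ|x−xᵢ| + Σwᵢ|y−yᵢ|, so x and y are optimised independently as 1-D weighted medians.
Total weight W = 775; half = 387.5.
x-coordinate, sorted with cumulative weight:
  x=0 (Northgate, w=175) cum 175
  x=1 (Southcross, w=40) cum 215
  x=1 (Eastvale, w=25) cum 240
  x=1 (Westmoor, w=120) cum 360
  x=5 (Lakeside, w=250) cum 610  ← median
  x=9 (Midtown, w=75) cum 685
  x=12 (Hillcrest, w=90) cum 775
⇒ x* = 5
y-coordinate, sorted with cumulative weight:
  y=2 (Lakeside, w=250) cum 250
  y=3 (Southcross, w=40) cum 290
  y=4 (Hillcrest, w=90) cum 380
  y=9 (Midtown, w=75) cum 455  ← median
  y=10 (Northgate, w=175) cum 630
  y=10 (Westmoor, w=120) cum 750
  y=12 (Eastvale, w=25) cum 775
⇒ y* = 9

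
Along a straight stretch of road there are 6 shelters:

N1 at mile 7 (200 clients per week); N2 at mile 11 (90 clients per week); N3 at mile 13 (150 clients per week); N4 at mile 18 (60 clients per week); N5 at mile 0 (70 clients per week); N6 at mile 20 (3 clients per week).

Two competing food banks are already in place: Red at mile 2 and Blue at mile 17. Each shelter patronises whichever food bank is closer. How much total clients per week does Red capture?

The indifferent point is the midpoint (2+17)/2 = 9.5; shelters left of it (closer to Red at 2) go to Red, those right go to Blue.
  N5 at 0 (w=70) → Red
  N1 at 7 (w=200) → Red
  N2 at 11 (w=90) → Blue
  N3 at 13 (w=150) → Blue
  N4 at 18 (w=60) → Blue
  N6 at 20 (w=3) → Blue
Red captures 270; Blue captures 303.

270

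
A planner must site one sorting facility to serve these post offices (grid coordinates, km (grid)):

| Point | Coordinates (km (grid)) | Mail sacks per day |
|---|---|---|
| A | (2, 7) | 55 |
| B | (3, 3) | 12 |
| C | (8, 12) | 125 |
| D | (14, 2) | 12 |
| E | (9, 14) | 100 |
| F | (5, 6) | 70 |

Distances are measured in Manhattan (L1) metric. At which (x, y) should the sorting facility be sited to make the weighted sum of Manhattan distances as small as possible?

(8, 12)

Manhattan distance separates: Σwᵢ(|x−xᵢ|+|y−yᵢ|) = Σwᵢ|x−xᵢ| + Σwᵢ|y−yᵢ|, so x and y are optimised independently as 1-D weighted medians.
Total weight W = 374; half = 187.
x-coordinate, sorted with cumulative weight:
  x=2 (A, w=55) cum 55
  x=3 (B, w=12) cum 67
  x=5 (F, w=70) cum 137
  x=8 (C, w=125) cum 262  ← median
  x=9 (E, w=100) cum 362
  x=14 (D, w=12) cum 374
⇒ x* = 8
y-coordinate, sorted with cumulative weight:
  y=2 (D, w=12) cum 12
  y=3 (B, w=12) cum 24
  y=6 (F, w=70) cum 94
  y=7 (A, w=55) cum 149
  y=12 (C, w=125) cum 274  ← median
  y=14 (E, w=100) cum 374
⇒ y* = 12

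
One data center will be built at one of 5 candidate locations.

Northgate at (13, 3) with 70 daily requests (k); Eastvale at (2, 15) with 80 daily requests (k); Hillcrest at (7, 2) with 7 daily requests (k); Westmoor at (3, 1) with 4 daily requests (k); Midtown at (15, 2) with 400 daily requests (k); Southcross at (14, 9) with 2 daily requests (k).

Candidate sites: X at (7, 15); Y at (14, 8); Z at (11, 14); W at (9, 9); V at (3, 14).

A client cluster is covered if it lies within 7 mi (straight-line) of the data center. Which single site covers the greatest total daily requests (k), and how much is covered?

Y, covering 472

Coverage radius r = 7 mi; a point is covered iff (Δx)²+(Δy)² ≤ 7² = 49.
  X (7, 15): covers {Eastvale} → 80
  Y (14, 8): covers {Northgate, Midtown, Southcross} → 472
  Z (11, 14): covers {Southcross} → 2
  W (9, 9): covers {Southcross} → 2
  V (3, 14): covers {Eastvale} → 80
Maximum coverage at Y: 472 daily requests (k).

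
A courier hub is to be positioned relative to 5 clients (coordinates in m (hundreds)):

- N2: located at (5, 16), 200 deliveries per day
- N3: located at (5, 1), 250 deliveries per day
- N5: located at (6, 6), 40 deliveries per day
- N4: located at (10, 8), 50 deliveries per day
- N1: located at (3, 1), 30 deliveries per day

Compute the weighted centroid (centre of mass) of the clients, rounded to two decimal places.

(5.40, 7.23)

The minimiser of Σwᵢ‖p−pᵢ‖² is the weighted centroid p* = (Σwᵢpᵢ)/(Σwᵢ).
Σwᵢ = 570.
Σwᵢxᵢ = 200·5 + 250·5 + 40·6 + 50·10 + 30·3 = 3080.
Σwᵢyᵢ = 200·16 + 250·1 + 40·6 + 50·8 + 30·1 = 4120.
x* = 3080/570 = 5.40, y* = 4120/570 = 7.23.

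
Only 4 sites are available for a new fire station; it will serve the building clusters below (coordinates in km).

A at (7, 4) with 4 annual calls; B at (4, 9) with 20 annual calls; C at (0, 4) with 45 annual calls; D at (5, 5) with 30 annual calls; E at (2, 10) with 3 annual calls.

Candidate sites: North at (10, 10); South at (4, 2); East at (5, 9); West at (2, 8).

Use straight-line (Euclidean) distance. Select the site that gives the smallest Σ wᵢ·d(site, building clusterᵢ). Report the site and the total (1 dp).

West, total 404.9 km

Total weighted distance at each candidate:
  North (10, 10): total = 909.4
  South (4, 2): total = 475.3
  East (5, 9): total = 489.2
  West (2, 8): total = 404.9
Minimum is at West with total 404.9 km.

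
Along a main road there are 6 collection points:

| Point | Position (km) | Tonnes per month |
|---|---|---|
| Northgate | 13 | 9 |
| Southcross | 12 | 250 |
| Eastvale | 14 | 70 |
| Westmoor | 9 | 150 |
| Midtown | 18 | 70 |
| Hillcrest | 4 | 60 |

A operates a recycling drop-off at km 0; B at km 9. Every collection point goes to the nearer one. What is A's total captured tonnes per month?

The indifferent point is the midpoint (0+9)/2 = 4.5; collection points left of it (closer to A at 0) go to A, those right go to B.
  Hillcrest at 4 (w=60) → A
  Westmoor at 9 (w=150) → B
  Southcross at 12 (w=250) → B
  Northgate at 13 (w=9) → B
  Eastvale at 14 (w=70) → B
  Midtown at 18 (w=70) → B
A captures 60; B captures 549.

60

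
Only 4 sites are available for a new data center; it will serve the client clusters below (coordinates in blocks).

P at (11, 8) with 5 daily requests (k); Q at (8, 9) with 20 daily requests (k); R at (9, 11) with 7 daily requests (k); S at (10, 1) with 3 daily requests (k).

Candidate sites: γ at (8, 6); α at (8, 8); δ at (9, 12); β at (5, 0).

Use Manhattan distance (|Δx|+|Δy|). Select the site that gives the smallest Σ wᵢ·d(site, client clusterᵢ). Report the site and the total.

α, total 90 blocks

Total weighted distance at each candidate:
  γ (8, 6): total = 148
  α (8, 8): total = 90
  δ (9, 12): total = 153
  β (5, 0): total = 433
Minimum is at α with total 90 blocks.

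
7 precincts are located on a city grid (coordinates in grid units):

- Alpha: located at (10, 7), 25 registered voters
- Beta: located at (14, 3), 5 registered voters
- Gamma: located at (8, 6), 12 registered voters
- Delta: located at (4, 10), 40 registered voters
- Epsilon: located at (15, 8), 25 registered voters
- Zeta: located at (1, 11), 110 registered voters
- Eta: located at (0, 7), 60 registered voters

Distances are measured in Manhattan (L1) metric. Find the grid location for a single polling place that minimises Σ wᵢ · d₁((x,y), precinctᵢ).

Manhattan distance separates: Σwᵢ(|x−xᵢ|+|y−yᵢ|) = Σwᵢ|x−xᵢ| + Σwᵢ|y−yᵢ|, so x and y are optimised independently as 1-D weighted medians.
Total weight W = 277; half = 138.5.
x-coordinate, sorted with cumulative weight:
  x=0 (Eta, w=60) cum 60
  x=1 (Zeta, w=110) cum 170  ← median
  x=4 (Delta, w=40) cum 210
  x=8 (Gamma, w=12) cum 222
  x=10 (Alpha, w=25) cum 247
  x=14 (Beta, w=5) cum 252
  x=15 (Epsilon, w=25) cum 277
⇒ x* = 1
y-coordinate, sorted with cumulative weight:
  y=3 (Beta, w=5) cum 5
  y=6 (Gamma, w=12) cum 17
  y=7 (Alpha, w=25) cum 42
  y=7 (Eta, w=60) cum 102
  y=8 (Epsilon, w=25) cum 127
  y=10 (Delta, w=40) cum 167  ← median
  y=11 (Zeta, w=110) cum 277
⇒ y* = 10

(1, 10)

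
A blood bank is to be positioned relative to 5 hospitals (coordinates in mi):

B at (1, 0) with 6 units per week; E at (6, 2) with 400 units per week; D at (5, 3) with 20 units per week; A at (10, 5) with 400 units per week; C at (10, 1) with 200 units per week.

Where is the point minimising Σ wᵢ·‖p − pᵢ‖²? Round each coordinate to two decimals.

(8.29, 2.98)

The minimiser of Σwᵢ‖p−pᵢ‖² is the weighted centroid p* = (Σwᵢpᵢ)/(Σwᵢ).
Σwᵢ = 1026.
Σwᵢxᵢ = 6·1 + 400·6 + 20·5 + 400·10 + 200·10 = 8506.
Σwᵢyᵢ = 6·0 + 400·2 + 20·3 + 400·5 + 200·1 = 3060.
x* = 8506/1026 = 8.29, y* = 3060/1026 = 2.98.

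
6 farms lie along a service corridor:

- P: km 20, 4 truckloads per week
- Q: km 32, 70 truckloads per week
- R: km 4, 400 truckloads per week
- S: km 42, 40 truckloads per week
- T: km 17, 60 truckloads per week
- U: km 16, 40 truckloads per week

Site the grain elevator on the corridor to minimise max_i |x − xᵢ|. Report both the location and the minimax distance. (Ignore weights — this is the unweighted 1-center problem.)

location 23, max distance 19

The 1-center on a line is the midpoint of the two extreme points: leftmost at 4, rightmost at 42.
Optimal location = (4 + 42)/2 = 23; maximum distance = (42 − 4)/2 = 19.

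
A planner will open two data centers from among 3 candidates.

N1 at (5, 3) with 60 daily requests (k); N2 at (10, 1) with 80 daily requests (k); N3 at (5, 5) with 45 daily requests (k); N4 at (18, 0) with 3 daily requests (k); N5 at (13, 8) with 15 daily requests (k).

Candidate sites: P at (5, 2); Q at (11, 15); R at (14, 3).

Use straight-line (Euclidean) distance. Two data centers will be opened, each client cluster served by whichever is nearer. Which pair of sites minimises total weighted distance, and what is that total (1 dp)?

Evaluate every pair (each demand assigned to the nearer of the two):
  {P, R}: total = 644.3
  {P, Q}: total = 751.6
  {Q, R}: total = 1404.1
Best pair: {P, R} with total 644.3.

{P, R}, total 644.3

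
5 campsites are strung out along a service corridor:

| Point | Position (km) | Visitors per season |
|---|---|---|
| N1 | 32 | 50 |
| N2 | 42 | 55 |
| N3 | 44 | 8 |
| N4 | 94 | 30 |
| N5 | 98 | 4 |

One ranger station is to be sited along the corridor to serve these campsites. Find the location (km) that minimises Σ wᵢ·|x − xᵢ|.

x = 42

For a sum of weighted absolute distances on a line, the optimum is the weighted median (not the mean). Total weight W = 147; half-weight = 73.5.
Sort by position and accumulate weight:
  km 32 (N1, w=50) → cum 50
  km 42 (N2, w=55) → cum 105  ≥ 73.5 → median here
  km 44 (N3, w=8) → cum 113
  km 94 (N4, w=30) → cum 143
  km 98 (N5, w=4) → cum 147
Optimal location: km 42.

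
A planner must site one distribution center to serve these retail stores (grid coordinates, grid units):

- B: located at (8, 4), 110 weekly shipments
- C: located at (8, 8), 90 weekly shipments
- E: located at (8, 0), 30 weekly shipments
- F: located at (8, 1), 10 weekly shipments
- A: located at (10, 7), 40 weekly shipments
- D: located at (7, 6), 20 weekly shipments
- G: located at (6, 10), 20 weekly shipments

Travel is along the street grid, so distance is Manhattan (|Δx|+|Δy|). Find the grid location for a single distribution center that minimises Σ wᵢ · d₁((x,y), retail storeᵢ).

Manhattan distance separates: Σwᵢ(|x−xᵢ|+|y−yᵢ|) = Σwᵢ|x−xᵢ| + Σwᵢ|y−yᵢ|, so x and y are optimised independently as 1-D weighted medians.
Total weight W = 320; half = 160.
x-coordinate, sorted with cumulative weight:
  x=6 (G, w=20) cum 20
  x=7 (D, w=20) cum 40
  x=8 (B, w=110) cum 150
  x=8 (C, w=90) cum 240  ← median
  x=8 (E, w=30) cum 270
  x=8 (F, w=10) cum 280
  x=10 (A, w=40) cum 320
⇒ x* = 8
y-coordinate, sorted with cumulative weight:
  y=0 (E, w=30) cum 30
  y=1 (F, w=10) cum 40
  y=4 (B, w=110) cum 150
  y=6 (D, w=20) cum 170  ← median
  y=7 (A, w=40) cum 210
  y=8 (C, w=90) cum 300
  y=10 (G, w=20) cum 320
⇒ y* = 6

(8, 6)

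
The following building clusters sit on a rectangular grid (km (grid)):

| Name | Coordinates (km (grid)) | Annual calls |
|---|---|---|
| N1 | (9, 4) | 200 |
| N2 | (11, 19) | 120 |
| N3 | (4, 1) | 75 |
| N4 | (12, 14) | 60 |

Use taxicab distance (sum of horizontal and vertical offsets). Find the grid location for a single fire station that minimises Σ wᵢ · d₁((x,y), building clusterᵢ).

Manhattan distance separates: Σwᵢ(|x−xᵢ|+|y−yᵢ|) = Σwᵢ|x−xᵢ| + Σwᵢ|y−yᵢ|, so x and y are optimised independently as 1-D weighted medians.
Total weight W = 455; half = 227.5.
x-coordinate, sorted with cumulative weight:
  x=4 (N3, w=75) cum 75
  x=9 (N1, w=200) cum 275  ← median
  x=11 (N2, w=120) cum 395
  x=12 (N4, w=60) cum 455
⇒ x* = 9
y-coordinate, sorted with cumulative weight:
  y=1 (N3, w=75) cum 75
  y=4 (N1, w=200) cum 275  ← median
  y=14 (N4, w=60) cum 335
  y=19 (N2, w=120) cum 455
⇒ y* = 4

(9, 4)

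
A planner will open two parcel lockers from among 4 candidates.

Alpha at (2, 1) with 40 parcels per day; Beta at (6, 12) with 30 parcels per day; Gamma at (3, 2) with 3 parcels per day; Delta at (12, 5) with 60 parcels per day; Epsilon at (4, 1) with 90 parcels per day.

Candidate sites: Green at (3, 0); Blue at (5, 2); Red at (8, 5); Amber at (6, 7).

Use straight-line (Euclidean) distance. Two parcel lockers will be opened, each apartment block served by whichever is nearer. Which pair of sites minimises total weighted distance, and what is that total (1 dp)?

Evaluate every pair (each demand assigned to the nearer of the two):
  {Green, Red}: total = 648.3
  {Blue, Red}: total = 718.2
  {Green, Amber}: total = 719.3
  {Blue, Amber}: total = 789.2
  {Green, Blue}: total = 948.3
  {Red, Amber}: total = 1205.1
Best pair: {Green, Red} with total 648.3.

{Green, Red}, total 648.3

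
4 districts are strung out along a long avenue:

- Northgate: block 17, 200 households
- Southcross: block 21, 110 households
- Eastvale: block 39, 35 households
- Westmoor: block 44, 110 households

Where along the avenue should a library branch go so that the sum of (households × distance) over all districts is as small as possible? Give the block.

For a sum of weighted absolute distances on a line, the optimum is the weighted median (not the mean). Total weight W = 455; half-weight = 227.5.
Sort by position and accumulate weight:
  block 17 (Northgate, w=200) → cum 200
  block 21 (Southcross, w=110) → cum 310  ≥ 227.5 → median here
  block 39 (Eastvale, w=35) → cum 345
  block 44 (Westmoor, w=110) → cum 455
Optimal location: block 21.

x = 21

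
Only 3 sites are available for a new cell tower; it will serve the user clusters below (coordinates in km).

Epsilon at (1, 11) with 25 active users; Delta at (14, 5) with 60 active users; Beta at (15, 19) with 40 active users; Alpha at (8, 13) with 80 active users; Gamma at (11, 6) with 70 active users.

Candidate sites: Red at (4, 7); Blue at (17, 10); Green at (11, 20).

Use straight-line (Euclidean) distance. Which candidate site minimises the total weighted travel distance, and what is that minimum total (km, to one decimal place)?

Total weighted distance at each candidate:
  Red (4, 7): total = 2459.9
  Blue (17, 10): total = 2383.1
  Green (11, 20): total = 3008.4
Minimum is at Blue with total 2383.1 km.

Blue, total 2383.1 km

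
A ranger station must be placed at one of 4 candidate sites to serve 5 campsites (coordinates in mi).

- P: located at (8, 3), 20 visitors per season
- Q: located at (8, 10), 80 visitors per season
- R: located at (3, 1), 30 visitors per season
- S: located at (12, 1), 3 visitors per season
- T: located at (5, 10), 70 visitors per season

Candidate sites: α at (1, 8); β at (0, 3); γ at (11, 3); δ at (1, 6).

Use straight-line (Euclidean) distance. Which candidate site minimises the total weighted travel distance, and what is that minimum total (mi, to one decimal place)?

α, total 1325.0 mi

Total weighted distance at each candidate:
  α (1, 8): total = 1325.0
  β (0, 3): total = 1757.2
  γ (11, 3): total = 1568.7
  δ (1, 6): total = 1391.1
Minimum is at α with total 1325.0 mi.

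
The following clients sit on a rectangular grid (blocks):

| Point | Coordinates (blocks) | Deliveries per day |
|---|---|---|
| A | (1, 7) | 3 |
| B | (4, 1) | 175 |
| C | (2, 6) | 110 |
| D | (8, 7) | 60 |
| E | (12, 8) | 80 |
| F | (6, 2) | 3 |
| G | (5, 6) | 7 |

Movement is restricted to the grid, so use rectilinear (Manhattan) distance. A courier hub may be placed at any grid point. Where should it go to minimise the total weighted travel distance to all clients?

(4, 6)

Manhattan distance separates: Σwᵢ(|x−xᵢ|+|y−yᵢ|) = Σwᵢ|x−xᵢ| + Σwᵢ|y−yᵢ|, so x and y are optimised independently as 1-D weighted medians.
Total weight W = 438; half = 219.
x-coordinate, sorted with cumulative weight:
  x=1 (A, w=3) cum 3
  x=2 (C, w=110) cum 113
  x=4 (B, w=175) cum 288  ← median
  x=5 (G, w=7) cum 295
  x=6 (F, w=3) cum 298
  x=8 (D, w=60) cum 358
  x=12 (E, w=80) cum 438
⇒ x* = 4
y-coordinate, sorted with cumulative weight:
  y=1 (B, w=175) cum 175
  y=2 (F, w=3) cum 178
  y=6 (C, w=110) cum 288  ← median
  y=6 (G, w=7) cum 295
  y=7 (A, w=3) cum 298
  y=7 (D, w=60) cum 358
  y=8 (E, w=80) cum 438
⇒ y* = 6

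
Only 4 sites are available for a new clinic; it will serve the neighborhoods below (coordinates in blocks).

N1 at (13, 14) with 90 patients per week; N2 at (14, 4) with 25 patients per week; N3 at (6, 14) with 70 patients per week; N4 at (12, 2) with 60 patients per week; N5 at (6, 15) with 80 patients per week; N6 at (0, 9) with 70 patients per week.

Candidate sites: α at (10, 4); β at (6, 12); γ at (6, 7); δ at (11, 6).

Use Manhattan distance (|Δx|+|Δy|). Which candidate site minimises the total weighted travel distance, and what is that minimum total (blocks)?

Total weighted distance at each candidate:
  α (10, 4): total = 4740
  β (6, 12): total = 3180
  γ (6, 7): total = 3885
  δ (11, 6): total = 4335
Minimum is at β with total 3180 blocks.

β, total 3180 blocks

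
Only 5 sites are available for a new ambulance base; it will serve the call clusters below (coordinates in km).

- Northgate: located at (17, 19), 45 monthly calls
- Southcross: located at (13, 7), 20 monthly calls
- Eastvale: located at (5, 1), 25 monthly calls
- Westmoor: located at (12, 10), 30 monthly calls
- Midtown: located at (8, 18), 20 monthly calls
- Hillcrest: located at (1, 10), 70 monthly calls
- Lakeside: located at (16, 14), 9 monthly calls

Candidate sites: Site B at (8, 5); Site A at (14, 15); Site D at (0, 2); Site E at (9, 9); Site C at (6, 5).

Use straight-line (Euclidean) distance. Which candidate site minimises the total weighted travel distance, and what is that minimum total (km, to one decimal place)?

Site E, total 1807.1 km

Total weighted distance at each candidate:
  Site B (8, 5): total = 2144.3
  Site A (14, 15): total = 2093.2
  Site D (0, 2): total = 3022.7
  Site E (9, 9): total = 1807.1
  Site C (6, 5): total = 2163.3
Minimum is at Site E with total 1807.1 km.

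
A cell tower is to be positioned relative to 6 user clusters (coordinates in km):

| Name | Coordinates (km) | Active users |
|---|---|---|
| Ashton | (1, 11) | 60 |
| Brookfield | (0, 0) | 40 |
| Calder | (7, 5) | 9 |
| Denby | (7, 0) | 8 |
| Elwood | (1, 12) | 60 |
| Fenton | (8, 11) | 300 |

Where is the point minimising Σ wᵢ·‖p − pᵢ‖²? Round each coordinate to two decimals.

The minimiser of Σwᵢ‖p−pᵢ‖² is the weighted centroid p* = (Σwᵢpᵢ)/(Σwᵢ).
Σwᵢ = 477.
Σwᵢxᵢ = 60·1 + 40·0 + 9·7 + 8·7 + 60·1 + 300·8 = 2639.
Σwᵢyᵢ = 60·11 + 40·0 + 9·5 + 8·0 + 60·12 + 300·11 = 4725.
x* = 2639/477 = 5.53, y* = 4725/477 = 9.91.

(5.53, 9.91)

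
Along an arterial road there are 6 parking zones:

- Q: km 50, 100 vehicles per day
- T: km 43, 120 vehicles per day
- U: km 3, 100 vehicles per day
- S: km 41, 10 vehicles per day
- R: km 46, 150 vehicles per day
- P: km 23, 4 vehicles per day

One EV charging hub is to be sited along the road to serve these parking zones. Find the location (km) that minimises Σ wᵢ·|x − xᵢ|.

x = 46

For a sum of weighted absolute distances on a line, the optimum is the weighted median (not the mean). Total weight W = 484; half-weight = 242.
Sort by position and accumulate weight:
  km 3 (U, w=100) → cum 100
  km 23 (P, w=4) → cum 104
  km 41 (S, w=10) → cum 114
  km 43 (T, w=120) → cum 234
  km 46 (R, w=150) → cum 384  ≥ 242 → median here
  km 50 (Q, w=100) → cum 484
Optimal location: km 46.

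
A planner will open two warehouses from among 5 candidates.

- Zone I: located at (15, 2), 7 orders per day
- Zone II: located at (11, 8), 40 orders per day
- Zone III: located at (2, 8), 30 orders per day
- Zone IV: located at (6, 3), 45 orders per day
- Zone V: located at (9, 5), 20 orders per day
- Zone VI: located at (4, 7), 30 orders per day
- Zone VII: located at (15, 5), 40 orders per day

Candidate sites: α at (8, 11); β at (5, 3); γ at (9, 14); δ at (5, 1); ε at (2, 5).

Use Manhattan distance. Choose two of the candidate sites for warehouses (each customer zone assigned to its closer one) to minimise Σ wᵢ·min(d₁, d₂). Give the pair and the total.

{α, β}, total 1352

Evaluate every pair (each demand assigned to the nearer of the two):
  {α, β}: total = 1352
  {β, ε}: total = 1372
  {β, γ}: total = 1432
  {α, ε}: total = 1492
  {β, δ}: total = 1552
  {δ, ε}: total = 1562
  {γ, ε}: total = 1572
  {α, δ}: total = 1592
  {γ, δ}: total = 1762
  {α, γ}: total = 1972
Best pair: {α, β} with total 1352.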